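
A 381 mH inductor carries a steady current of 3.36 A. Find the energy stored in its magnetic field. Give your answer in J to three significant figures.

Stored magnetic energy: U = ½LI².
U = ½(0.381 H)(3.36 A)² = 2.151 J.

U ≈ 2.15 J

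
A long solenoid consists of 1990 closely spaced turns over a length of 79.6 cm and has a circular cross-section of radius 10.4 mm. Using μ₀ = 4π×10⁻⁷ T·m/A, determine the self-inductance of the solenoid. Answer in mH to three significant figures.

L ≈ 2.12 mH

A = πr² = π(1.040×10^-2 m)² = 3.398×10^-4 m².
For a long solenoid, L = μ₀N²A/ℓ.
L = (4π×10⁻⁷)(1990)²(3.398×10^-4)/(0.796 m) = 2.124×10^-3 H.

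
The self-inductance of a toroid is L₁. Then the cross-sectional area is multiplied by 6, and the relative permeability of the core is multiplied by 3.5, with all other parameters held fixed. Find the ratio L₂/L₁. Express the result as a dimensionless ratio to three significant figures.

L₂/L₁ = 21.0

For a toroid, L ∝ μᵣN²A/R.
L₂/L₁ = (6) × (3.5) = 21.0.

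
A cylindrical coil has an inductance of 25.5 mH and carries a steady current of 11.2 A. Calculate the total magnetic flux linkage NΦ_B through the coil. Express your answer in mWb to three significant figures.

NΦ_B ≈ 286 mWb

From L = NΦ_B/I, the flux linkage is NΦ_B = LI.
NΦ_B = (2.550×10^-2 H)(11.2 A) = 0.2856 Wb.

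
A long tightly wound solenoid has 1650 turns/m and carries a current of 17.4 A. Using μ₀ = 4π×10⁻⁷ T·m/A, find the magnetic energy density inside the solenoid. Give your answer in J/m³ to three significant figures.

u ≈ 518 J/m³

B = μ₀nI = (4π×10⁻⁷)(1.650×10^3)(17.4) = 3.608×10^-2 T.
u = B²/(2μ₀) = (3.608×10^-2)²/(2×4π×10⁻⁷) = 517.9 J/m³.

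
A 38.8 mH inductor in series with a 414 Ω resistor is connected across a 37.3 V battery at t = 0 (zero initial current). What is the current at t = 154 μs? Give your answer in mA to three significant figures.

τ = L/R = 3.880×10^-2/414 = 9.372×10^-5 s; final current I_∞ = ε/R = 37.3/414 = 9.010×10^-2 A.
I(t) = I_∞(1 − e^(−t/τ)) with t/τ = 1.643.
I = (9.010×10^-2)(1 − e^(−1.643)) = 7.268×10^-2 A.

I ≈ 72.7 mA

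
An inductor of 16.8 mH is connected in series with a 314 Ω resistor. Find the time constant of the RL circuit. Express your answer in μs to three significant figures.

τ ≈ 53.5 μs

τ = L/R = (1.680×10^-2 H)/(314 Ω) = 5.350×10^-5 s.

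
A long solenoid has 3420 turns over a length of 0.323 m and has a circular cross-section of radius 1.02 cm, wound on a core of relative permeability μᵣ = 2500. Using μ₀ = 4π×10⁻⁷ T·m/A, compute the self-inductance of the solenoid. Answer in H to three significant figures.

L ≈ 37.2 H

A = πr² = π(1.020×10^-2 m)² = 3.269×10^-4 m².
For a long solenoid, L = μ₀μᵣN²A/ℓ.
L = (4π×10⁻⁷)(2500)(3420)²(3.269×10^-4)/(0.323 m) = 37.18 H.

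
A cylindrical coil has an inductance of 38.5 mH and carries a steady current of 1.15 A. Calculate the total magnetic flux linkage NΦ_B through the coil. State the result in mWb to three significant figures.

NΦ_B ≈ 44.3 mWb

From L = NΦ_B/I, the flux linkage is NΦ_B = LI.
NΦ_B = (3.850×10^-2 H)(1.15 A) = 4.427×10^-2 Wb.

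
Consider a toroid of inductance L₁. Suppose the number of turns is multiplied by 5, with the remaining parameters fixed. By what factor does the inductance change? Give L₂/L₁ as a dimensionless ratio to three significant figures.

L₂/L₁ = 25.0

For a toroid, L ∝ μᵣN²A/R.
L₂/L₁ = (5)^2 = 25.0.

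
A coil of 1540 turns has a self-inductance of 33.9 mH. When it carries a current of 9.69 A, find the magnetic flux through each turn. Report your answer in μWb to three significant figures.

From L = NΦ_B/I, the flux per turn is Φ_B = LI/N.
Φ_B = (3.390×10^-2 H)(9.69 A)/1540 = 2.133×10^-4 Wb.

Φ_B ≈ 213 μWb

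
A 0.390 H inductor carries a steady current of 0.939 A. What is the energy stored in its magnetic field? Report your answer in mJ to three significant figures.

Stored magnetic energy: U = ½LI².
U = ½(0.39 H)(0.939 A)² = 0.1719 J.

U ≈ 172 mJ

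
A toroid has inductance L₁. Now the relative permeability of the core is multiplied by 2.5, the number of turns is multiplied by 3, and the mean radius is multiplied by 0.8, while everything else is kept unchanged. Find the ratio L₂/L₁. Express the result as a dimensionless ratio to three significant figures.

For a toroid, L ∝ μᵣN²A/R.
L₂/L₁ = (2.5) × (3)^2 × (0.8)^-1 = 28.1.

L₂/L₁ = 28.1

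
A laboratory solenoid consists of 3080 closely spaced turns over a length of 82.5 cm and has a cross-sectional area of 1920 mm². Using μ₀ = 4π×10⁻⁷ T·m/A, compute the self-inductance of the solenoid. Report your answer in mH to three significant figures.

A = 1920 mm² = 1.920×10^-3 m².
For a long solenoid, L = μ₀N²A/ℓ.
L = (4π×10⁻⁷)(3080)²(1.920×10^-3)/(0.825 m) = 2.774×10^-2 H.

L ≈ 27.7 mH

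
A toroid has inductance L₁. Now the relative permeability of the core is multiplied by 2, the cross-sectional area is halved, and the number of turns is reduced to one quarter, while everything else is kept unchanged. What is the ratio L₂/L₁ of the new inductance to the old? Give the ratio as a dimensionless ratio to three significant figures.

For a toroid, L ∝ μᵣN²A/R.
L₂/L₁ = (2) × (0.5) × (0.25)^2 = 0.0625.

L₂/L₁ = 0.0625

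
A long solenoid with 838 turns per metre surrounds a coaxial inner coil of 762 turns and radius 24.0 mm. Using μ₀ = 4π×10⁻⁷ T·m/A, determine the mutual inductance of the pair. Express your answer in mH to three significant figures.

The outer solenoid produces a uniform field B₁ = μ₀n₁I₁ across the inner coil,
so the flux linkage is N₂Φ = N₂B₁A₂ = μ₀n₁N₂A₂·I₁, giving M = μ₀n₁N₂A₂.
A₂ = πr² = π(2.400×10^-2 m)² = 1.810×10^-3 m².
M = (4π×10⁻⁷)(838)(762)(1.810×10^-3) = 1.452×10^-3 H.

M ≈ 1.45 mH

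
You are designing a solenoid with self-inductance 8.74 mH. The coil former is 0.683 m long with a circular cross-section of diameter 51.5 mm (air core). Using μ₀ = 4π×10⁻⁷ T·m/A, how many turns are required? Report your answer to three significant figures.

A = π(d/2)² = π(2.575×10^-2 m)² = 2.083×10^-3 m².
From L = μ₀N²A/ℓ, N = √(Lℓ / (μ₀A)).
N = √[(8.740×10^-3)(0.683) / ((4π×10⁻⁷)×2.083×10^-3)] = √(2.280×10^6) ≈ 1510.1.

N ≈ 1510 turns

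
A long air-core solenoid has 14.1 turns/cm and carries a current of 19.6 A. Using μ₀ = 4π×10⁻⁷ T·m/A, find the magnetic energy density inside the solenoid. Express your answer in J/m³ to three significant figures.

B = μ₀nI = (4π×10⁻⁷)(1.410×10^3)(19.6) = 3.473×10^-2 T.
u = B²/(2μ₀) = (3.473×10^-2)²/(2×4π×10⁻⁷) = 479.9 J/m³.

u ≈ 480 J/m³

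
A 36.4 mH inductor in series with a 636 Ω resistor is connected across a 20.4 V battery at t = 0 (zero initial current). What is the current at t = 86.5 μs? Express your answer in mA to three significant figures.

τ = L/R = 3.640×10^-2/636 = 5.723×10^-5 s; final current I_∞ = ε/R = 20.4/636 = 3.208×10^-2 A.
I(t) = I_∞(1 − e^(−t/τ)) with t/τ = 1.511.
I = (3.208×10^-2)(1 − e^(−1.511)) = 2.500×10^-2 A.

I ≈ 25.0 mA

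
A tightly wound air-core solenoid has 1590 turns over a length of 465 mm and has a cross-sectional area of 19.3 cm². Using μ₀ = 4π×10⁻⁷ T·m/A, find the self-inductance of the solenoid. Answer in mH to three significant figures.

L ≈ 13.2 mH

A = 19.3 cm² = 1.930×10^-3 m².
For a long solenoid, L = μ₀N²A/ℓ.
L = (4π×10⁻⁷)(1590)²(1.930×10^-3)/(0.465 m) = 1.319×10^-2 H.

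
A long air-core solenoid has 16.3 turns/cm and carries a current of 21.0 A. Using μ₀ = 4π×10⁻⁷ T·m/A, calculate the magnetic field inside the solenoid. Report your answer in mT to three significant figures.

B ≈ 43.0 mT

Inside a long solenoid, B = μ₀nI.
B = (4π×10⁻⁷)(1.630×10^3 m⁻¹)(21.0 A) = 4.301×10^-2 T.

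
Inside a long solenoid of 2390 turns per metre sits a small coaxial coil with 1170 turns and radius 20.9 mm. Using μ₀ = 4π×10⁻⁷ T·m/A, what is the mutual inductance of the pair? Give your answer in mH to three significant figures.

M ≈ 4.82 mH

The outer solenoid produces a uniform field B₁ = μ₀n₁I₁ across the inner coil,
so the flux linkage is N₂Φ = N₂B₁A₂ = μ₀n₁N₂A₂·I₁, giving M = μ₀n₁N₂A₂.
A₂ = πr² = π(2.090×10^-2 m)² = 1.372×10^-3 m².
M = (4π×10⁻⁷)(2390)(1170)(1.372×10^-3) = 4.822×10^-3 H.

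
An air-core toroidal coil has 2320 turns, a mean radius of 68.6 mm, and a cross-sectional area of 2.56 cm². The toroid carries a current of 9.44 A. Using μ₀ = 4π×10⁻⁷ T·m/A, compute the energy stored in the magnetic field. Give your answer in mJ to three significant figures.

U ≈ 179 mJ

L = μ₀N²A/(2πR) = (4π×10⁻⁷)(2320)²(2.560×10^-4)/(2π×6.860×10^-2) = 4.017×10^-3 H.
U = ½LI² = ½(4.017×10^-3)(9.44)² = 0.179 J.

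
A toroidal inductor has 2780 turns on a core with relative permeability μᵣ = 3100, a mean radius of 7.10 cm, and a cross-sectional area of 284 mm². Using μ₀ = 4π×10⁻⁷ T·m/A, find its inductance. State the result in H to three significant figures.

For a thin toroid, L = μ₀μᵣN²A/(2πR).
L = (4π×10⁻⁷)(3100)(2780)²(2.840×10^-4) / (2π×7.100×10^-2 m) = 19.17 H.

L ≈ 19.2 H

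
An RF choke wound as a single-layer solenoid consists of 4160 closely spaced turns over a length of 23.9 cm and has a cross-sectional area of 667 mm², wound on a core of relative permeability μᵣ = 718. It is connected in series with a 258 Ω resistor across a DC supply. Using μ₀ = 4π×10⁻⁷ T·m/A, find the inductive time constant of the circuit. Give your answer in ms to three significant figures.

A = 667 mm² = 6.670×10^-4 m².
L = μ₀μᵣN²A/ℓ = (4π×10⁻⁷)(718)(4160)²(6.670×10^-4)/(0.239) = 43.58 H.
τ = L/R = (43.58)/(258) = 0.1689 s.

τ ≈ 169 ms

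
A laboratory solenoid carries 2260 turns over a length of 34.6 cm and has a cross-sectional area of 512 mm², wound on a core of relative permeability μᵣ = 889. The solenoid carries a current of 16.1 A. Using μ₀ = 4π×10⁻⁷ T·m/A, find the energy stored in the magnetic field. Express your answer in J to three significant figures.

U ≈ 1090 J

A = 512 mm² = 5.120×10^-4 m².
L = μ₀μᵣN²A/ℓ = (4π×10⁻⁷)(889)(2260)²(5.120×10^-4)/(0.346) = 8.443 H.
U = ½LI² = ½(8.443)(16.1)² = 1.094×10^3 J.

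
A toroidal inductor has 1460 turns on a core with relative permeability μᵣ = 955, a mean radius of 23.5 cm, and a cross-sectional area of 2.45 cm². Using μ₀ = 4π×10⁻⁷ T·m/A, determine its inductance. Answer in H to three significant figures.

L ≈ 0.424 H

For a thin toroid, L = μ₀μᵣN²A/(2πR).
L = (4π×10⁻⁷)(955)(1460)²(2.450×10^-4) / (2π×0.235 m) = 0.42446 H.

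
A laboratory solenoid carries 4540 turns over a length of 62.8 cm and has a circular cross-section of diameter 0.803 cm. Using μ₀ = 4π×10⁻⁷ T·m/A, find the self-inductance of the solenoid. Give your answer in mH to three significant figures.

A = π(d/2)² = π(4.015×10^-3 m)² = 5.064×10^-5 m².
For a long solenoid, L = μ₀N²A/ℓ.
L = (4π×10⁻⁷)(4540)²(5.064×10^-5)/(0.628 m) = 2.089×10^-3 H.

L ≈ 2.09 mH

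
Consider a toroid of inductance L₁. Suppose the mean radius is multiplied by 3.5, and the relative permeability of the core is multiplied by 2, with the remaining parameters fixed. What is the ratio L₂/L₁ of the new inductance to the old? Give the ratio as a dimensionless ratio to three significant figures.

L₂/L₁ = 0.571

For a toroid, L ∝ μᵣN²A/R.
L₂/L₁ = (3.5)^-1 × (2) = 0.571.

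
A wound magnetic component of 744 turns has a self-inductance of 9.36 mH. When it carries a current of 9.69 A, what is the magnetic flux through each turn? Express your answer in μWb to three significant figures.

From L = NΦ_B/I, the flux per turn is Φ_B = LI/N.
Φ_B = (9.360×10^-3 H)(9.69 A)/744 = 1.219×10^-4 Wb.

Φ_B ≈ 122 μWb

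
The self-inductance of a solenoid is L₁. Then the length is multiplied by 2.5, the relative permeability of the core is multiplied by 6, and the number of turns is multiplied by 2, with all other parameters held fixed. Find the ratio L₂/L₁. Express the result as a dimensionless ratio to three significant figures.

For a solenoid, L ∝ μᵣN²A/ℓ.
L₂/L₁ = (2.5)^-1 × (6) × (2)^2 = 9.60.

L₂/L₁ = 9.60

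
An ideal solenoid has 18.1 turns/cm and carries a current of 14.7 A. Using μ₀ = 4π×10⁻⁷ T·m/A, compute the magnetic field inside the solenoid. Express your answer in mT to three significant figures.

Inside a long solenoid, B = μ₀nI.
B = (4π×10⁻⁷)(1.810×10^3 m⁻¹)(14.7 A) = 3.344×10^-2 T.

B ≈ 33.4 mT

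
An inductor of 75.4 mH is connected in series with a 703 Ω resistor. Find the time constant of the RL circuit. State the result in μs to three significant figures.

τ ≈ 107 μs

τ = L/R = (7.540×10^-2 H)/(703 Ω) = 1.073×10^-4 s.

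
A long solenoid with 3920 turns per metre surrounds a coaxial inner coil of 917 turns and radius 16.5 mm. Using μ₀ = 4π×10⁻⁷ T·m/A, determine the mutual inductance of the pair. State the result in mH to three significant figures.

The outer solenoid produces a uniform field B₁ = μ₀n₁I₁ across the inner coil,
so the flux linkage is N₂Φ = N₂B₁A₂ = μ₀n₁N₂A₂·I₁, giving M = μ₀n₁N₂A₂.
A₂ = πr² = π(1.650×10^-2 m)² = 8.553×10^-4 m².
M = (4π×10⁻⁷)(3920)(917)(8.553×10^-4) = 3.864×10^-3 H.

M ≈ 3.86 mH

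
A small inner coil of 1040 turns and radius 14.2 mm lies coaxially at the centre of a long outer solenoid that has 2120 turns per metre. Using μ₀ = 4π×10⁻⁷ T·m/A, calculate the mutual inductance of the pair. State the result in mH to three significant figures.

M ≈ 1.76 mH

The outer solenoid produces a uniform field B₁ = μ₀n₁I₁ across the inner coil,
so the flux linkage is N₂Φ = N₂B₁A₂ = μ₀n₁N₂A₂·I₁, giving M = μ₀n₁N₂A₂.
A₂ = πr² = π(1.420×10^-2 m)² = 6.3347×10^-4 m².
M = (4π×10⁻⁷)(2120)(1040)(6.3347×10^-4) = 1.755×10^-3 H.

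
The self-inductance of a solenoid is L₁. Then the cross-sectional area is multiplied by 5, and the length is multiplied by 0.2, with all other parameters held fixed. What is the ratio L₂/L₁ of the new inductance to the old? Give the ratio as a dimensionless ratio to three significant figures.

For a solenoid, L ∝ μᵣN²A/ℓ.
L₂/L₁ = (5) × (0.2)^-1 = 25.0.

L₂/L₁ = 25.0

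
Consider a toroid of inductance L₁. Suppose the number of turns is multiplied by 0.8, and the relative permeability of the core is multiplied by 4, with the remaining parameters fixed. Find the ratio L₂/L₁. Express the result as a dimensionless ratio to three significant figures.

For a toroid, L ∝ μᵣN²A/R.
L₂/L₁ = (0.8)^2 × (4) = 2.56.

L₂/L₁ = 2.56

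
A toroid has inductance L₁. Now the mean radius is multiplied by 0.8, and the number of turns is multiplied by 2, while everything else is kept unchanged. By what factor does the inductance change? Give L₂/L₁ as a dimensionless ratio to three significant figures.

L₂/L₁ = 5.00

For a toroid, L ∝ μᵣN²A/R.
L₂/L₁ = (0.8)^-1 × (2)^2 = 5.00.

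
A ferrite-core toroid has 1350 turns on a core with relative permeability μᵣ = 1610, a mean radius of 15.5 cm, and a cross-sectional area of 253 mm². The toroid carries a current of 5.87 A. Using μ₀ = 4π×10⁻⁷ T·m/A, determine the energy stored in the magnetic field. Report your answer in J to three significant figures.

L = μ₀μᵣN²A/(2πR) = (4π×10⁻⁷)(1610)(1350)²(2.530×10^-4)/(2π×0.155) = 0.9579 H.
U = ½LI² = ½(0.9579)(5.87)² = 16.5 J.

U ≈ 16.5 J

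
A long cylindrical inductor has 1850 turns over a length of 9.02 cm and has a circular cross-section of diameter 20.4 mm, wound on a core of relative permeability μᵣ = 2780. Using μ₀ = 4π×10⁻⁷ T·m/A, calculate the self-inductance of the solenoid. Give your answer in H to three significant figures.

L ≈ 43.3 H

A = π(d/2)² = π(1.020×10^-2 m)² = 3.269×10^-4 m².
For a long solenoid, L = μ₀μᵣN²A/ℓ.
L = (4π×10⁻⁷)(2780)(1850)²(3.269×10^-4)/(9.020×10^-2 m) = 43.33 H.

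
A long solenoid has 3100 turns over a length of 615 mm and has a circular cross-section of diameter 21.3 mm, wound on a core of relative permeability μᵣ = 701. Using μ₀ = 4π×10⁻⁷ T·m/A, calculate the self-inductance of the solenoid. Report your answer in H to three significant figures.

L ≈ 4.90 H

A = π(d/2)² = π(1.065×10^-2 m)² = 3.563×10^-4 m².
For a long solenoid, L = μ₀μᵣN²A/ℓ.
L = (4π×10⁻⁷)(701)(3100)²(3.563×10^-4)/(0.615 m) = 4.9048 H.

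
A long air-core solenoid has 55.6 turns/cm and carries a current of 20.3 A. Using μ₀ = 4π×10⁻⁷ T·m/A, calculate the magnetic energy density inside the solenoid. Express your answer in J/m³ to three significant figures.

B = μ₀nI = (4π×10⁻⁷)(5.560×10^3)(20.3) = 0.1418 T.
u = B²/(2μ₀) = (0.1418)²/(2×4π×10⁻⁷) = 8.004×10^3 J/m³.

u ≈ 8000 J/m³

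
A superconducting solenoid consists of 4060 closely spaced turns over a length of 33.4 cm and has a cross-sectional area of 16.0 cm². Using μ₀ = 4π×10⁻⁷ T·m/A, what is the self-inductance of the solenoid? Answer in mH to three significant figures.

L ≈ 99.2 mH

A = 16.0 cm² = 1.600×10^-3 m².
For a long solenoid, L = μ₀N²A/ℓ.
L = (4π×10⁻⁷)(4060)²(1.600×10^-3)/(0.334 m) = 9.923×10^-2 H.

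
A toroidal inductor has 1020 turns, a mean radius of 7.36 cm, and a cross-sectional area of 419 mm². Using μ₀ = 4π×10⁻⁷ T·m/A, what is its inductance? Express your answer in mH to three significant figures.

For a thin toroid, L = μ₀N²A/(2πR).
L = (4π×10⁻⁷)(1020)²(4.190×10^-4) / (2π×7.360×10^-2 m) = 1.1846×10^-3 H.

L ≈ 1.18 mH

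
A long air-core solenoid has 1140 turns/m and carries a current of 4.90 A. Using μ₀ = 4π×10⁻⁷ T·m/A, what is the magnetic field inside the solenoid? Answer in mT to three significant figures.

Inside a long solenoid, B = μ₀nI.
B = (4π×10⁻⁷)(1.140×10^3 m⁻¹)(4.90 A) = 7.020×10^-3 T.

B ≈ 7.02 mT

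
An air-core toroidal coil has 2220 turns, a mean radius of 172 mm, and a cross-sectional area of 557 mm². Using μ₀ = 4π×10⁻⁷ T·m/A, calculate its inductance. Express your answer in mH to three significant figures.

For a thin toroid, L = μ₀N²A/(2πR).
L = (4π×10⁻⁷)(2220)²(5.570×10^-4) / (2π×0.172 m) = 3.192×10^-3 H.

L ≈ 3.19 mH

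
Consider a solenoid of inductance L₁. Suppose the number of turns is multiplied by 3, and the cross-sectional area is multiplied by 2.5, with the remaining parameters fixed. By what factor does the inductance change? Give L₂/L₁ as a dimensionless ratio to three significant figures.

For a solenoid, L ∝ μᵣN²A/ℓ.
L₂/L₁ = (3)^2 × (2.5) = 22.5.

L₂/L₁ = 22.5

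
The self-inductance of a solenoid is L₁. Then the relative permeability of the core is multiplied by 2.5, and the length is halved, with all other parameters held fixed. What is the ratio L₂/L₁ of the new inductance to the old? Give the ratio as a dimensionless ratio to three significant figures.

L₂/L₁ = 5.00

For a solenoid, L ∝ μᵣN²A/ℓ.
L₂/L₁ = (2.5) × (0.5)^-1 = 5.00.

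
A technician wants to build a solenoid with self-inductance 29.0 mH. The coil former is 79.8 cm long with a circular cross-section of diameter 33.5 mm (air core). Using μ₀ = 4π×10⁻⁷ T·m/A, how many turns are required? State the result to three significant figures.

N ≈ 4570 turns

A = π(d/2)² = π(1.675×10^-2 m)² = 8.814×10^-4 m².
From L = μ₀N²A/ℓ, N = √(Lℓ / (μ₀A)).
N = √[(2.900×10^-2)(0.798) / ((4π×10⁻⁷)×8.814×10^-4)] = √(2.089×10^7) ≈ 4570.9.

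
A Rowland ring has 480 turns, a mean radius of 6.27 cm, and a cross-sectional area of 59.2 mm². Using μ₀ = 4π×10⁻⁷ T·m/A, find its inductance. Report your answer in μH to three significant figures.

L ≈ 43.5 μH

For a thin toroid, L = μ₀N²A/(2πR).
L = (4π×10⁻⁷)(480)²(5.920×10^-5) / (2π×6.270×10^-2 m) = 4.351×10^-5 H.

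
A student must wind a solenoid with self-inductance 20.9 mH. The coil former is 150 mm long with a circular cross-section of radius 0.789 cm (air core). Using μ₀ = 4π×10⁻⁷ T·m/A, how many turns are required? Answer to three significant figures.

A = πr² = π(7.890×10^-3 m)² = 1.956×10^-4 m².
From L = μ₀N²A/ℓ, N = √(Lℓ / (μ₀A)).
N = √[(2.090×10^-2)(0.15) / ((4π×10⁻⁷)×1.956×10^-4)] = √(1.276×10^7) ≈ 3571.6.

N ≈ 3570 turns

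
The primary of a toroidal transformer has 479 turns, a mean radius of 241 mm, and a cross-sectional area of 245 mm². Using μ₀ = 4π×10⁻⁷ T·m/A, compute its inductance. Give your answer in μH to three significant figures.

For a thin toroid, L = μ₀N²A/(2πR).
L = (4π×10⁻⁷)(479)²(2.450×10^-4) / (2π×0.241 m) = 4.66498×10^-5 H.

L ≈ 46.6 μH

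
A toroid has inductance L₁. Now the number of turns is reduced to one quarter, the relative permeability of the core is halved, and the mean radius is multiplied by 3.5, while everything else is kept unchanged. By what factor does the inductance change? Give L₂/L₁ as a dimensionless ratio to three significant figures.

L₂/L₁ = 0.00893

For a toroid, L ∝ μᵣN²A/R.
L₂/L₁ = (0.25)^2 × (0.5) × (3.5)^-1 = 0.00893.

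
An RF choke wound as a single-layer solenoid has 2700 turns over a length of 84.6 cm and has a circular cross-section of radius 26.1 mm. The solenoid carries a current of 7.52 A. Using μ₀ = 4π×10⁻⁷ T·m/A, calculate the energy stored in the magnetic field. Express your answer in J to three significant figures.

A = πr² = π(2.610×10^-2 m)² = 2.140×10^-3 m².
L = μ₀N²A/ℓ = (4π×10⁻⁷)(2700)²(2.140×10^-3)/(0.846) = 2.317×10^-2 H.
U = ½LI² = ½(2.317×10^-2)(7.52)² = 0.6552 J.

U ≈ 0.655 J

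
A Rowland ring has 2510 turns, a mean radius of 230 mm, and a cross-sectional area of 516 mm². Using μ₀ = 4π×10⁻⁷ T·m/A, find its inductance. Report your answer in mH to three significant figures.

For a thin toroid, L = μ₀N²A/(2πR).
L = (4π×10⁻⁷)(2510)²(5.160×10^-4) / (2π×0.23 m) = 2.827×10^-3 H.

L ≈ 2.83 mH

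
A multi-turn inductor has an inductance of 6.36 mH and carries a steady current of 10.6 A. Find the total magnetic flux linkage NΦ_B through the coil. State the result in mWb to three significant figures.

From L = NΦ_B/I, the flux linkage is NΦ_B = LI.
NΦ_B = (6.360×10^-3 H)(10.6 A) = 6.742×10^-2 Wb.

NΦ_B ≈ 67.4 mWb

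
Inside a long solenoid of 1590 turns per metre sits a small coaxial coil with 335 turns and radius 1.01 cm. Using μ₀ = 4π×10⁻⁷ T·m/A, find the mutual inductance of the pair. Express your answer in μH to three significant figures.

The outer solenoid produces a uniform field B₁ = μ₀n₁I₁ across the inner coil,
so the flux linkage is N₂Φ = N₂B₁A₂ = μ₀n₁N₂A₂·I₁, giving M = μ₀n₁N₂A₂.
A₂ = πr² = π(1.010×10^-2 m)² = 3.2047×10^-4 m².
M = (4π×10⁻⁷)(1590)(335)(3.2047×10^-4) = 2.145×10^-4 H.

M ≈ 215 μH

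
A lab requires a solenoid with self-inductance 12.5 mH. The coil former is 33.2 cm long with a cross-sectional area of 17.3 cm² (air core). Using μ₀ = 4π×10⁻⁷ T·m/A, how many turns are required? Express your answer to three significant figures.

A = 17.3 cm² = 1.730×10^-3 m².
From L = μ₀N²A/ℓ, N = √(Lℓ / (μ₀A)).
N = √[(1.250×10^-2)(0.332) / ((4π×10⁻⁷)×1.730×10^-3)] = √(1.909×10^6) ≈ 1381.6.

N ≈ 1380 turns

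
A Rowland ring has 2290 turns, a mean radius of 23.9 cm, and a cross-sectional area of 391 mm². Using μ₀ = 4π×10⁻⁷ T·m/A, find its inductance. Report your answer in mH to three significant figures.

L ≈ 1.72 mH

For a thin toroid, L = μ₀N²A/(2πR).
L = (4π×10⁻⁷)(2290)²(3.910×10^-4) / (2π×0.239 m) = 1.716×10^-3 H.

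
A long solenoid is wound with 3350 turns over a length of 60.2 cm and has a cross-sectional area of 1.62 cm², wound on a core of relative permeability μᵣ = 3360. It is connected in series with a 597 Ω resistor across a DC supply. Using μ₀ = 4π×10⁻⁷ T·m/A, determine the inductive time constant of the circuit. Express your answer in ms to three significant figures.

A = 1.62 cm² = 1.620×10^-4 m².
L = μ₀μᵣN²A/ℓ = (4π×10⁻⁷)(3360)(3350)²(1.620×10^-4)/(0.602) = 12.75 H.
τ = L/R = (12.75)/(597) = 2.136×10^-2 s.

τ ≈ 21.4 ms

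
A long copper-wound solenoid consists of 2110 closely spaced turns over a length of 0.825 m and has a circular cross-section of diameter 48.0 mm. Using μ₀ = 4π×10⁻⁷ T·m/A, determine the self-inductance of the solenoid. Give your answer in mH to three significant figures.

L ≈ 12.3 mH

A = π(d/2)² = π(2.400×10^-2 m)² = 1.810×10^-3 m².
For a long solenoid, L = μ₀N²A/ℓ.
L = (4π×10⁻⁷)(2110)²(1.810×10^-3)/(0.825 m) = 1.227×10^-2 H.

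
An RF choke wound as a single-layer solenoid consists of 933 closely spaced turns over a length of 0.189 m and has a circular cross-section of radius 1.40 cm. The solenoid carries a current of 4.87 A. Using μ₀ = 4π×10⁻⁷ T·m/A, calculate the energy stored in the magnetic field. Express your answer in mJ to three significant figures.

A = πr² = π(1.400×10^-2 m)² = 6.158×10^-4 m².
L = μ₀N²A/ℓ = (4π×10⁻⁷)(933)²(6.158×10^-4)/(0.189) = 3.564×10^-3 H.
U = ½LI² = ½(3.564×10^-3)(4.87)² = 4.226×10^-2 J.

U ≈ 42.3 mJ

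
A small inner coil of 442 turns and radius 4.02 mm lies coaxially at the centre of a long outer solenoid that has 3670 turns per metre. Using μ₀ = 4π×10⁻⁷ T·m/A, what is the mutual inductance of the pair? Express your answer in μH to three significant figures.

The outer solenoid produces a uniform field B₁ = μ₀n₁I₁ across the inner coil,
so the flux linkage is N₂Φ = N₂B₁A₂ = μ₀n₁N₂A₂·I₁, giving M = μ₀n₁N₂A₂.
A₂ = πr² = π(4.020×10^-3 m)² = 5.077×10^-5 m².
M = (4π×10⁻⁷)(3670)(442)(5.077×10^-5) = 1.0349×10^-4 H.

M ≈ 103 μH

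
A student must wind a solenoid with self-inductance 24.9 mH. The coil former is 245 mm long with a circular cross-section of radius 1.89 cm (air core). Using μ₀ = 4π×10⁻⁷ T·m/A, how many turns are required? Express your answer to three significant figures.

A = πr² = π(1.890×10^-2 m)² = 1.122×10^-3 m².
From L = μ₀N²A/ℓ, N = √(Lℓ / (μ₀A)).
N = √[(2.490×10^-2)(0.245) / ((4π×10⁻⁷)×1.122×10^-3)] = √(4.326×10^6) ≈ 2079.9.

N ≈ 2080 turns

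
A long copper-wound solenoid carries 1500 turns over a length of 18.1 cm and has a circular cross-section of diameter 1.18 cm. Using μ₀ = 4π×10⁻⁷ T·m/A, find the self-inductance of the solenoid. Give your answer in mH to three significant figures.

L ≈ 1.71 mH

A = π(d/2)² = π(5.900×10^-3 m)² = 1.094×10^-4 m².
For a long solenoid, L = μ₀N²A/ℓ.
L = (4π×10⁻⁷)(1500)²(1.094×10^-4)/(0.181 m) = 1.708×10^-3 H.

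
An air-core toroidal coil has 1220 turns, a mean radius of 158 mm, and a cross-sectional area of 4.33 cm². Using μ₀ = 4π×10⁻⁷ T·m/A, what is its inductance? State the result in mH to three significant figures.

For a thin toroid, L = μ₀N²A/(2πR).
L = (4π×10⁻⁷)(1220)²(4.330×10^-4) / (2π×0.158 m) = 8.158×10^-4 H.

L ≈ 0.816 mH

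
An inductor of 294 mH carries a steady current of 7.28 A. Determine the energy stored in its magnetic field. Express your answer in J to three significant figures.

U ≈ 7.79 J

Stored magnetic energy: U = ½LI².
U = ½(0.294 H)(7.28 A)² = 7.791 J.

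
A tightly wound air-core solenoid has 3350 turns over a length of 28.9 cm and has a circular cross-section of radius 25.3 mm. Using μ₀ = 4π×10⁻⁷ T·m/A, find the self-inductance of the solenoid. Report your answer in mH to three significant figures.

A = πr² = π(2.530×10^-2 m)² = 2.011×10^-3 m².
For a long solenoid, L = μ₀N²A/ℓ.
L = (4π×10⁻⁷)(3350)²(2.011×10^-3)/(0.289 m) = 9.813×10^-2 H.

L ≈ 98.1 mH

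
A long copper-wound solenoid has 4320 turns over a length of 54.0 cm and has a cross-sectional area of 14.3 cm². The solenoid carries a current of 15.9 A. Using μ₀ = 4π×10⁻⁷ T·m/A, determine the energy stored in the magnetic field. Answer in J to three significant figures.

U ≈ 7.85 J

A = 14.3 cm² = 1.430×10^-3 m².
L = μ₀N²A/ℓ = (4π×10⁻⁷)(4320)²(1.430×10^-3)/(0.54) = 6.210×10^-2 H.
U = ½LI² = ½(6.210×10^-2)(15.9)² = 7.85 J.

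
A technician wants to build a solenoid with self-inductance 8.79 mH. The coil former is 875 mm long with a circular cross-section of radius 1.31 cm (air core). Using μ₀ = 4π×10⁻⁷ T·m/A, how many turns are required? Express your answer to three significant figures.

A = πr² = π(1.310×10^-2 m)² = 5.391×10^-4 m².
From L = μ₀N²A/ℓ, N = √(Lℓ / (μ₀A)).
N = √[(8.790×10^-3)(0.875) / ((4π×10⁻⁷)×5.391×10^-4)] = √(1.135×10^7) ≈ 3369.4.

N ≈ 3370 turns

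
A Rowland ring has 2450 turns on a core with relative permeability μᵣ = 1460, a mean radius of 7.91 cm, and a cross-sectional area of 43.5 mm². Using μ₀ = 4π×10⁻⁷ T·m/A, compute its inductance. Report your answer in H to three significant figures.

For a thin toroid, L = μ₀μᵣN²A/(2πR).
L = (4π×10⁻⁷)(1460)(2450)²(4.350×10^-5) / (2π×7.910×10^-2 m) = 0.9639 H.

L ≈ 0.964 H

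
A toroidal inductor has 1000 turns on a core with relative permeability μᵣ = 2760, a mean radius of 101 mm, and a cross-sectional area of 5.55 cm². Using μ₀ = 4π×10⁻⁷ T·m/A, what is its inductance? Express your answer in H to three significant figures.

For a thin toroid, L = μ₀μᵣN²A/(2πR).
L = (4π×10⁻⁷)(2760)(1000)²(5.550×10^-4) / (2π×0.101 m) = 3.033 H.

L ≈ 3.03 H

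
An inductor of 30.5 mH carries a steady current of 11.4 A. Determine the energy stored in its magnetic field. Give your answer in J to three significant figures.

Stored magnetic energy: U = ½LI².
U = ½(3.050×10^-2 H)(11.4 A)² = 1.982 J.

U ≈ 1.98 J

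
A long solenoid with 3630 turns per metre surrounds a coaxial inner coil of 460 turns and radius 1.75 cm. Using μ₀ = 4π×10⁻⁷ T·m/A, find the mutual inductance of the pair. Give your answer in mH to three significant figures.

The outer solenoid produces a uniform field B₁ = μ₀n₁I₁ across the inner coil,
so the flux linkage is N₂Φ = N₂B₁A₂ = μ₀n₁N₂A₂·I₁, giving M = μ₀n₁N₂A₂.
A₂ = πr² = π(1.750×10^-2 m)² = 9.621×10^-4 m².
M = (4π×10⁻⁷)(3630)(460)(9.621×10^-4) = 2.019×10^-3 H.

M ≈ 2.02 mH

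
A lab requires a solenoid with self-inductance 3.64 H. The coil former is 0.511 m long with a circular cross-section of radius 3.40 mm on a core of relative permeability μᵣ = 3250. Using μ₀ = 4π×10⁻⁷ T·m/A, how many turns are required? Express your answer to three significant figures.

N ≈ 3540 turns

A = πr² = π(3.400×10^-3 m)² = 3.632×10^-5 m².
From L = μ₀μᵣN²A/ℓ, N = √(Lℓ / (μ₀μᵣA)).
N = √[(3.64)(0.511) / ((4π×10⁻⁷)(3250)×3.632×10^-5)] = √(1.254×10^7) ≈ 3541.3.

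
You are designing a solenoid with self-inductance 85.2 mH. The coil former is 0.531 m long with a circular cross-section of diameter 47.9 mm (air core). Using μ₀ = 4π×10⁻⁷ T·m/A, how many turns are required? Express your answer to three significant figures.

N ≈ 4470 turns

A = π(d/2)² = π(2.395×10^-2 m)² = 1.802×10^-3 m².
From L = μ₀N²A/ℓ, N = √(Lℓ / (μ₀A)).
N = √[(8.520×10^-2)(0.531) / ((4π×10⁻⁷)×1.802×10^-3)] = √(1.998×10^7) ≈ 4469.7.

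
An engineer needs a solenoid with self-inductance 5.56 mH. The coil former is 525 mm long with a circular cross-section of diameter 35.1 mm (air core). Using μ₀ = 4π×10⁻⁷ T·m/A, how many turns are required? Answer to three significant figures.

A = π(d/2)² = π(1.755×10^-2 m)² = 9.676×10^-4 m².
From L = μ₀N²A/ℓ, N = √(Lℓ / (μ₀A)).
N = √[(5.560×10^-3)(0.525) / ((4π×10⁻⁷)×9.676×10^-4)] = √(2.401×10^6) ≈ 1549.4.

N ≈ 1550 turns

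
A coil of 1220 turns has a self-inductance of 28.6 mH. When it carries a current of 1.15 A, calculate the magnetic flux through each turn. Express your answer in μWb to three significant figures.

Φ_B ≈ 27.0 μWb

From L = NΦ_B/I, the flux per turn is Φ_B = LI/N.
Φ_B = (2.860×10^-2 H)(1.15 A)/1220 = 2.696×10^-5 Wb.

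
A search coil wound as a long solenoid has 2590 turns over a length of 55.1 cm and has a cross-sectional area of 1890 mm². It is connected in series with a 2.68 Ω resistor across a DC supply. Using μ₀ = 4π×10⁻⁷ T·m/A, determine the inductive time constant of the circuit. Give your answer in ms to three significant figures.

A = 1890 mm² = 1.890×10^-3 m².
L = μ₀N²A/ℓ = (4π×10⁻⁷)(2590)²(1.890×10^-3)/(0.551) = 2.891×10^-2 H.
τ = L/R = (2.891×10^-2)/(2.68) = 1.079×10^-2 s.

τ ≈ 10.8 ms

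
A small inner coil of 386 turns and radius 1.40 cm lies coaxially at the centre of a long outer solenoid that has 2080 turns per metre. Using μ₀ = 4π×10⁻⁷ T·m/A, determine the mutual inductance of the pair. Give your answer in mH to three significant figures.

The outer solenoid produces a uniform field B₁ = μ₀n₁I₁ across the inner coil,
so the flux linkage is N₂Φ = N₂B₁A₂ = μ₀n₁N₂A₂·I₁, giving M = μ₀n₁N₂A₂.
A₂ = πr² = π(1.400×10^-2 m)² = 6.158×10^-4 m².
M = (4π×10⁻⁷)(2080)(386)(6.158×10^-4) = 6.213×10^-4 H.

M ≈ 0.621 mH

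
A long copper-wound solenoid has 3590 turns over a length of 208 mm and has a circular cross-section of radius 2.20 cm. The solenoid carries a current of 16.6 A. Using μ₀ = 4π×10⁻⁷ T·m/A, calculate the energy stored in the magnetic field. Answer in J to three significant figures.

U ≈ 16.3 J

A = πr² = π(2.200×10^-2 m)² = 1.521×10^-3 m².
L = μ₀N²A/ℓ = (4π×10⁻⁷)(3590)²(1.521×10^-3)/(0.208) = 0.1184 H.
U = ½LI² = ½(0.1184)(16.6)² = 16.31 J.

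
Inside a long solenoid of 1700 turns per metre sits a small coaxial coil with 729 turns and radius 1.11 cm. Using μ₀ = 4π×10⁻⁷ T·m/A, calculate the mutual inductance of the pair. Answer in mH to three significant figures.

M ≈ 0.603 mH

The outer solenoid produces a uniform field B₁ = μ₀n₁I₁ across the inner coil,
so the flux linkage is N₂Φ = N₂B₁A₂ = μ₀n₁N₂A₂·I₁, giving M = μ₀n₁N₂A₂.
A₂ = πr² = π(1.110×10^-2 m)² = 3.871×10^-4 m².
M = (4π×10⁻⁷)(1700)(729)(3.871×10^-4) = 6.028×10^-4 H.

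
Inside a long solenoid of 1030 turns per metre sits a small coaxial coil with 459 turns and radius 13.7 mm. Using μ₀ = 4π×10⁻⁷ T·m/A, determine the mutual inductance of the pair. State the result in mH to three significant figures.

M ≈ 0.350 mH

The outer solenoid produces a uniform field B₁ = μ₀n₁I₁ across the inner coil,
so the flux linkage is N₂Φ = N₂B₁A₂ = μ₀n₁N₂A₂·I₁, giving M = μ₀n₁N₂A₂.
A₂ = πr² = π(1.370×10^-2 m)² = 5.896×10^-4 m².
M = (4π×10⁻⁷)(1030)(459)(5.896×10^-4) = 3.503×10^-4 H.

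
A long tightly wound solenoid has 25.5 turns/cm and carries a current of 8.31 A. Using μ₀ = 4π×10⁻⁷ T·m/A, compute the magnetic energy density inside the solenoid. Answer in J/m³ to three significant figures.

B = μ₀nI = (4π×10⁻⁷)(2.550×10^3)(8.31) = 2.663×10^-2 T.
u = B²/(2μ₀) = (2.663×10^-2)²/(2×4π×10⁻⁷) = 282.1 J/m³.

u ≈ 282 J/m³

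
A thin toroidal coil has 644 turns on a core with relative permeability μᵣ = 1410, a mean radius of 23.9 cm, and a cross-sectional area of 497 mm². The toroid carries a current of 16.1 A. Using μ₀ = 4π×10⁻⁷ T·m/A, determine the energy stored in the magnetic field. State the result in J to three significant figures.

U ≈ 31.5 J

L = μ₀μᵣN²A/(2πR) = (4π×10⁻⁷)(1410)(644)²(4.970×10^-4)/(2π×0.239) = 0.2432 H.
U = ½LI² = ½(0.2432)(16.1)² = 31.52 J.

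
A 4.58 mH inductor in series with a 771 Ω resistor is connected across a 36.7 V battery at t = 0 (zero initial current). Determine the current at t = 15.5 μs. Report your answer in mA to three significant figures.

I ≈ 44.1 mA

τ = L/R = 4.580×10^-3/771 = 5.940×10^-6 s; final current I_∞ = ε/R = 36.7/771 = 4.760×10^-2 A.
I(t) = I_∞(1 − e^(−t/τ)) with t/τ = 2.609.
I = (4.760×10^-2)(1 − e^(−2.609)) = 4.410×10^-2 A.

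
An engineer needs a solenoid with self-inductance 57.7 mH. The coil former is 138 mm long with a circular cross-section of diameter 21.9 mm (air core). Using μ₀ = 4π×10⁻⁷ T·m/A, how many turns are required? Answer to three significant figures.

N ≈ 4100 turns

A = π(d/2)² = π(1.095×10^-2 m)² = 3.767×10^-4 m².
From L = μ₀N²A/ℓ, N = √(Lℓ / (μ₀A)).
N = √[(5.770×10^-2)(0.138) / ((4π×10⁻⁷)×3.767×10^-4)] = √(1.682×10^7) ≈ 4101.4.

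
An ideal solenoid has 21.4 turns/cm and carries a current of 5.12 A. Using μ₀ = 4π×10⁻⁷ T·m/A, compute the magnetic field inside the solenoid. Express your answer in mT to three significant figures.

B ≈ 13.8 mT

Inside a long solenoid, B = μ₀nI.
B = (4π×10⁻⁷)(2.140×10^3 m⁻¹)(5.12 A) = 1.377×10^-2 T.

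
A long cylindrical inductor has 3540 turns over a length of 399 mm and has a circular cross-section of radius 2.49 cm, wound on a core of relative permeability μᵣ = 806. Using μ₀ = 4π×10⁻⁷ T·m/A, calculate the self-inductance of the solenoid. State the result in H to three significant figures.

L ≈ 62.0 H

A = πr² = π(2.490×10^-2 m)² = 1.948×10^-3 m².
For a long solenoid, L = μ₀μᵣN²A/ℓ.
L = (4π×10⁻⁷)(806)(3540)²(1.948×10^-3)/(0.399 m) = 61.96 H.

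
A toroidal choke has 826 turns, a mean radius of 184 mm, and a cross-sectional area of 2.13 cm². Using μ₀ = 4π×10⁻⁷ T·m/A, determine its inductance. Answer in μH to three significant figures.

For a thin toroid, L = μ₀N²A/(2πR).
L = (4π×10⁻⁷)(826)²(2.130×10^-4) / (2π×0.184 m) = 1.580×10^-4 H.

L ≈ 158 μH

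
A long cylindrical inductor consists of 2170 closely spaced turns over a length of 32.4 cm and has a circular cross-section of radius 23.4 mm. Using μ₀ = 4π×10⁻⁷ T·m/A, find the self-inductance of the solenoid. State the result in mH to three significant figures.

L ≈ 31.4 mH

A = πr² = π(2.340×10^-2 m)² = 1.720×10^-3 m².
For a long solenoid, L = μ₀N²A/ℓ.
L = (4π×10⁻⁷)(2170)²(1.720×10^-3)/(0.324 m) = 3.142×10^-2 H.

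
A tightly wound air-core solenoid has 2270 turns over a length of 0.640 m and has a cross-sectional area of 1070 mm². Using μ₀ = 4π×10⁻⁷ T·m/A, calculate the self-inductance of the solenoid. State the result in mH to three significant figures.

L ≈ 10.8 mH

A = 1070 mm² = 1.070×10^-3 m².
For a long solenoid, L = μ₀N²A/ℓ.
L = (4π×10⁻⁷)(2270)²(1.070×10^-3)/(0.64 m) = 1.083×10^-2 H.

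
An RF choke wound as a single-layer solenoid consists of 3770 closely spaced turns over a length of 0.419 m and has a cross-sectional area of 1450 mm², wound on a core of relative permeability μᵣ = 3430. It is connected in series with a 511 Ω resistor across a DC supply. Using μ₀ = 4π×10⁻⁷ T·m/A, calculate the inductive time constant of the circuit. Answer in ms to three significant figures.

A = 1450 mm² = 1.450×10^-3 m².
L = μ₀μᵣN²A/ℓ = (4π×10⁻⁷)(3430)(3770)²(1.450×10^-3)/(0.419) = 212 H.
τ = L/R = (212)/(511) = 0.4149 s.

τ ≈ 415 ms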